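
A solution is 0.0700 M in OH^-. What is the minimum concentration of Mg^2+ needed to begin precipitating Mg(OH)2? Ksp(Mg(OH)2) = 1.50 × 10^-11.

[Mg^2+] ≈ 3.06e-9 M

Mg(OH)2(s) ⇌ Mg^2+ + 2 OH^-
Ksp = [Mg^2+][OH^-]^2
Precipitation begins when Q = Ksp. With [OH^-] = 0.0700 M:
1.50 × 10^-11 = (0.0700)^2 × [Mg^2+]
[Mg^2+] = (1.50 × 10^-11 / 4.900 x 10^-3) = 3.06 × 10^-9 M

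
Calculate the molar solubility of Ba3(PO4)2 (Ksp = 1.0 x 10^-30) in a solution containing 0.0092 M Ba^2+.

Ba3(PO4)2(s) ⇌ 3 Ba^2+(aq) + 2 PO4^3-(aq)
Ksp = [Ba^2+]^3[PO4^3-]^2
Let s be the molar solubility in this solution. [Ba^2+] = 0.0092 + 3s ≈ 0.0092, [PO4^3-] = 2s (common-ion effect: Ba^2+ is already 0.0092 M).
Ksp ≈ (0.0092)^3 × (2s)^2
s = 5.7 × 10^-13 M
Check: 3s = 1.7 × 10^-12 ≪ 0.0092, so the approximation is valid.

5.7 × 10^-13 M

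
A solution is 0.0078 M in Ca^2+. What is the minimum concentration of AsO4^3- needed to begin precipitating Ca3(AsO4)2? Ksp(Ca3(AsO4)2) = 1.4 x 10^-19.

5.4 x 10^-7 M

Ca3(AsO4)2(s) ⇌ 3 Ca^2+(aq) + 2 AsO4^3-(aq)
Ksp = [Ca^2+]^3[AsO4^3-]^2
Precipitation begins when Q = Ksp. With [Ca^2+] = 0.0078 M:
1.4 x 10^-19 = (0.0078)^3 × [AsO4^3-]^2
[AsO4^3-] = (1.4 x 10^-19 / 4.75 x 10^-7)^(1/2) = 5.4 x 10^-7 M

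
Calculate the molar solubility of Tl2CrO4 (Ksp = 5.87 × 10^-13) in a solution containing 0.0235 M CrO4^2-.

s ≈ 2.50 x 10^-6 M

Tl2CrO4(s) ⇌ 2 Tl^+ + CrO4^2-
Ksp = [Tl^+]^2[CrO4^2-]
Let s be the molar solubility in this solution. [Tl^+] = 2s, [CrO4^2-] = 0.0235 + s ≈ 0.0235 (Ksp is small, so little additional dissolves).
Ksp ≈ (2s)^2 × 0.0235
s = 2.50 x 10^-6 M
Check: s = 2.5 × 10^-6 ≪ 0.0235, so the approximation is valid.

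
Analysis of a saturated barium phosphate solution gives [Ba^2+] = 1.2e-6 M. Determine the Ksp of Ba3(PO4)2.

Ksp ≈ 1.1 x 10^-30

Ba3(PO4)2(s) ⇌ 3 Ba^2+(aq) + 2 PO4^3-(aq)
Stoichiometry gives [PO4^3-] = (2/3)[Ba^2+] = 8.00 × 10^-7 M.
Ksp = [Ba^2+]^3[PO4^3-]^2
Ksp = (1.2 × 10^-6)^3 × (8.00 × 10^-7)^2 = 1.1 × 10^-30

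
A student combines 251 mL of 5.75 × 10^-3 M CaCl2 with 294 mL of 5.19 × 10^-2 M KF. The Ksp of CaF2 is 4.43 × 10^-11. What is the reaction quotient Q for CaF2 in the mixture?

Q ≈ 2.08e-6

Total volume = 251 + 294 = 545 mL.
[Ca^2+] = 5.75 × 10^-3 × (251/545) = 2.648 × 10^-3 M
[F^-] = 5.19 × 10^-2 × (294/545) = 2.800 x 10^-2 M
CaF2(s) ⇌ Ca^2+ + 2 F^-, so Q = [Ca^2+][F^-]^2
Q = (2.648 × 10^-3)(2.800 x 10^-2)^2 = 2.08 × 10^-6
Q > Ksp, so CaF2 will precipitate.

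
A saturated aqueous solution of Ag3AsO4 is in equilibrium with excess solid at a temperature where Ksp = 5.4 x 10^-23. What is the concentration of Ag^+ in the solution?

Ag3AsO4(s) <=> 3 Ag^+ + AsO4^3-
Ksp = [Ag^+]^3[AsO4^3-]
With molar solubility s: [Ag^+] = 3s, [AsO4^3-] = s.
Ksp = (3s)^3s = 27s^4
s^4 = 5.4 x 10^-23 / 27, so s = 1.19 x 10^-6 M
[Ag^+] = 3s = 3.6 × 10^-6 M

[Ag^+] ≈ 3.6e-6 M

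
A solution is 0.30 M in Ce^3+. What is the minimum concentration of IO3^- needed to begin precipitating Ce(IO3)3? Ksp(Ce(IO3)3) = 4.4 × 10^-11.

5.3 × 10^-4 M

Ce(IO3)3(s) <=> Ce^3+ + 3 IO3^-
Ksp = [Ce^3+][IO3^-]^3
Precipitation begins when Q = Ksp. With [Ce^3+] = 0.30 M:
4.4 × 10^-11 = (0.30) × [IO3^-]^3
[IO3^-] = (4.4 × 10^-11 / 3.0 × 10^-1)^(1/3) = 5.3 × 10^-4 M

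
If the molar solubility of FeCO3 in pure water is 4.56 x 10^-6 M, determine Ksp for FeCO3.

Ksp ≈ 2.08 × 10^-11

FeCO3(s) ⇌ Fe^2+ + CO3^2-
With molar solubility s: [Fe^2+] = s, [CO3^2-] = s.
Ksp = [Fe^2+][CO3^2-]
Ksp = s^2
With s = 4.56 × 10^-6: Ksp = 2.08 × 10^-11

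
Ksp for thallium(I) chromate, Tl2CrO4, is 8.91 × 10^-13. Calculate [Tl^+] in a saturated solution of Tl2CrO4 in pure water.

Tl2CrO4(s) ⇌ 2 Tl^+ + CrO4^2-
Ksp = [Tl^+]^2[CrO4^2-]
For each mole of Tl2CrO4 that dissolves: [Tl^+] = 2s, [CrO4^2-] = s.
Ksp = (2s)^2s = 4s^3
s^3 = 8.91 × 10^-13 / 4, so s = 6.062 x 10^-5 M
[Tl^+] = 2s = 1.21 × 10^-4 M

[Tl^+] = 1.21e-4 M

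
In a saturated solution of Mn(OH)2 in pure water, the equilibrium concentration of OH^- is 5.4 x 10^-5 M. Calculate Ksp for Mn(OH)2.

7.9 × 10^-14

Mn(OH)2(s) ⇌ Mn^2+(aq) + 2 OH^-(aq)
Stoichiometry gives [Mn^2+] = (1/2)[OH^-] = 2.70 × 10^-5 M.
Ksp = [Mn^2+][OH^-]^2
Ksp = 2.70 × 10^-5 × (5.4 × 10^-5)^2 = 7.9 × 10^-14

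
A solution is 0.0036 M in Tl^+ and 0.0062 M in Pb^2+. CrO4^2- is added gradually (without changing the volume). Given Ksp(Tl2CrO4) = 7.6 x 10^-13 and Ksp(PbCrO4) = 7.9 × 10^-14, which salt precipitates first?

PbCrO4

Precipitation of each salt starts when its ion product equals its Ksp.
For Tl2CrO4: 7.6 x 10^-13 = (0.0036)^2 × [CrO4^2-]  ⇒  [CrO4^2-] = 5.9 × 10^-8 M.
For PbCrO4: 7.9 × 10^-14 = 0.0062 × [CrO4^2-]  ⇒  [CrO4^2-] = 1.3 × 10^-11 M.
The salt with the lower threshold [CrO4^2-] precipitates first: PbCrO4.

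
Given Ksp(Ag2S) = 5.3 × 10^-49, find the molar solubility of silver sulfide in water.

5.1e-17 M

Ag2S(s) <=> 2 Ag^+ + S^2-
Ksp = [Ag^+]^2[S^2-]
For each mole of Ag2S that dissolves: [Ag^+] = 2s, [S^2-] = s.
So Ksp = (2s)^2 × s = 4s^3
s = (5.3 × 10^-49 / 4)^(1/3) = 5.1 x 10^-17 M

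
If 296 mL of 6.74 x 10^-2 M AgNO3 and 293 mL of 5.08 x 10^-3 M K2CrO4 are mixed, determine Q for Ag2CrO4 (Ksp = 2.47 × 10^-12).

Q ≈ 2.90 x 10^-6

Total volume = 296 + 293 = 589 mL.
[Ag^+] = 6.74 × 10^-2 × (296/589) = 3.387 × 10^-2 M
[CrO4^2-] = 5.08 × 10^-3 × (293/589) = 2.527 × 10^-3 M
Ag2CrO4(s) ⇌ 2 Ag^+ + CrO4^2-, so Q = [Ag^+]^2[CrO4^2-]
Q = (3.387 × 10^-2)^2(2.527 x 10^-3) = 2.90 × 10^-6
Q > Ksp, so Ag2CrO4 will precipitate.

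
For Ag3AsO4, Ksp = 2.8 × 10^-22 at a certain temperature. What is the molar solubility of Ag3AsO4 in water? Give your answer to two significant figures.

Ag3AsO4(s) ⇌ 3 Ag^+(aq) + AsO4^3-(aq)
Ksp = [Ag^+]^3[AsO4^3-]
If s mol/L of Ag3AsO4 dissolves, [Ag^+] = 3s and [AsO4^3-] = s.
Ksp = (3s)^3s = 27s^4
Solving, s = (2.8 × 10^-22/27)^(1/4) = 1.8 × 10^-6 M

1.8 × 10^-6 M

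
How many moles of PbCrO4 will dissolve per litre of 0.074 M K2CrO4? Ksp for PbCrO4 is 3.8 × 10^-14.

5.1 × 10^-13 M

PbCrO4(s) ⇌ Pb^2+(aq) + CrO4^2-(aq)
Ksp = [Pb^2+][CrO4^2-]
Let s be the molar solubility in this solution. [Pb^2+] = s, [CrO4^2-] = 0.074 + s ≈ 0.074 (since CrO4^2- from K2CrO4 dominates).
Ksp ≈ s × 0.074
s = 5.1 x 10^-13 M
Check: s = 5.1 × 10^-13 ≪ 0.074, so the approximation is valid.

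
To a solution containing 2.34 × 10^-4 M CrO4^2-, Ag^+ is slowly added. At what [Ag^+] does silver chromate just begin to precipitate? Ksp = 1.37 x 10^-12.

Ag2CrO4(s) <=> 2 Ag^+ + CrO4^2-
Ksp = [Ag^+]^2[CrO4^2-]
Precipitation begins when Q = Ksp. With [CrO4^2-] = 2.34 × 10^-4 M:
1.37 x 10^-12 = (2.34 × 10^-4) × [Ag^+]^2
[Ag^+] = (1.37 x 10^-12 / 2.34 × 10^-4)^(1/2) = 7.65 × 10^-5 M

[Ag^+] ≈ 7.65 x 10^-5 M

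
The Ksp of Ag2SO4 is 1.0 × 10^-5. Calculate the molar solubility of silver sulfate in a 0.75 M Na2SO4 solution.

Ag2SO4(s) ⇌ 2 Ag^+(aq) + SO4^2-(aq)
Ksp = [Ag^+]^2[SO4^2-]
Let s = moles of Ag2SO4 that dissolve per litre. [Ag^+] = 2s, [SO4^2-] = 0.75 + s ≈ 0.75 (Ksp is small, so little additional dissolves).
Ksp ≈ (2s)^2 × 0.75
s = 1.8 x 10^-3 M
Check: s = 1.8 × 10^-3 ≪ 0.75, so the approximation is valid.

s = 1.8e-3 M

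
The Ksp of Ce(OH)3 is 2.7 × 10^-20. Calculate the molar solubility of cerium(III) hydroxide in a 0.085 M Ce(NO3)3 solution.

s ≈ 2.3 x 10^-7 M

Ce(OH)3(s) <=> Ce^3+ + 3 OH^-
Ksp = [Ce^3+][OH^-]^3
Let s = moles of Ce(OH)3 that dissolve per litre. [Ce^3+] = 0.085 + s ≈ 0.085, [OH^-] = 3s (since Ce^3+ from Ce(NO3)3 dominates).
Ksp ≈ 0.085 × (3s)^3
s = 2.3 × 10^-7 M
Check: s = 2.3 × 10^-7 ≪ 0.085, so the approximation is valid.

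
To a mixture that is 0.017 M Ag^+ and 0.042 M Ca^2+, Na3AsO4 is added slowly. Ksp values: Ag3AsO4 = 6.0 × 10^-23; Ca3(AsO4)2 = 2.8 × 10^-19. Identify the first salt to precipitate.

Precipitation of each salt starts when its ion product equals its Ksp.
For Ag3AsO4: 6.0 × 10^-23 = (0.017)^3 × [AsO4^3-]  ⇒  [AsO4^3-] = 1.2 × 10^-17 M.
For Ca3(AsO4)2: 2.8 × 10^-19 = (0.042)^3 × [AsO4^3-]^2  ⇒  [AsO4^3-] = 6.1 × 10^-8 M.
The salt with the lower threshold [AsO4^3-] precipitates first: Ag3AsO4.

Ag3AsO4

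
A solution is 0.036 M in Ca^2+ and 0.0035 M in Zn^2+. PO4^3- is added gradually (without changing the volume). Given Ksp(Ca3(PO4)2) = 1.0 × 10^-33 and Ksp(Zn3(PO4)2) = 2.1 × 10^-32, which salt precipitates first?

Each salt begins to precipitate when Q = Ksp, i.e. when [PO4^3-] reaches its threshold.
For Ca3(PO4)2: 1.0 × 10^-33 = (0.036)^3 × [PO4^3-]^2  ⇒  [PO4^3-] = 4.6 x 10^-15 M.
For Zn3(PO4)2: 2.1 × 10^-32 = (0.0035)^3 × [PO4^3-]^2  ⇒  [PO4^3-] = 7.0 x 10^-13 M.
The salt with the lower threshold [PO4^3-] precipitates first: Ca3(PO4)2.

Ca3(PO4)2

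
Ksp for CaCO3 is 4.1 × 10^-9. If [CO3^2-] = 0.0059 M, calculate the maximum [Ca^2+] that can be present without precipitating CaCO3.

CaCO3(s) ⇌ Ca^2+(aq) + CO3^2-(aq)
Ksp = [Ca^2+][CO3^2-]
Precipitation begins when Q = Ksp. With [CO3^2-] = 0.0059 M:
4.1 × 10^-9 = (0.0059) × [Ca^2+]
[Ca^2+] = (4.1 × 10^-9 / 5.9 × 10^-3) = 6.9 × 10^-7 M

[Ca^2+] ≈ 6.9 × 10^-7 M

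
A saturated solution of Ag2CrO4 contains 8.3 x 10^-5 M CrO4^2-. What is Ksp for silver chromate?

Ag2CrO4(s) <=> 2 Ag^+ + CrO4^2-
Stoichiometry gives [Ag^+] = (2/1)[CrO4^2-] = 1.66 × 10^-4 M.
Ksp = [Ag^+]^2[CrO4^2-]
Ksp = (1.66 × 10^-4)^2 × 8.3 × 10^-5 = 2.3 × 10^-12

Ksp = 2.3 × 10^-12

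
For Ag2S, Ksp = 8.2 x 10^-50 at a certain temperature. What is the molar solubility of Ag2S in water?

2.7 × 10^-17 M

Ag2S(s) <=> 2 Ag^+ + S^2-
Ksp = [Ag^+]^2[S^2-]
If s mol/L of Ag2S dissolves, [Ag^+] = 2s and [S^2-] = s.
Ksp = (2s)^2s = 4s^3
Solving, s = (8.2 x 10^-50/4)^(1/3) = 2.7 x 10^-17 M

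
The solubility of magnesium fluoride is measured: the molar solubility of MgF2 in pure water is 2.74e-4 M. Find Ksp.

MgF2(s) ⇌ Mg^2+(aq) + 2 F^-(aq)
If s mol/L of MgF2 dissolves, [Mg^2+] = s and [F^-] = 2s.
Ksp = [Mg^2+][F^-]^2
Substituting: Ksp = s(2s)^2 = 4s^3
With s = 2.74 × 10^-4: Ksp = 8.23 × 10^-11

Ksp = 8.23e-11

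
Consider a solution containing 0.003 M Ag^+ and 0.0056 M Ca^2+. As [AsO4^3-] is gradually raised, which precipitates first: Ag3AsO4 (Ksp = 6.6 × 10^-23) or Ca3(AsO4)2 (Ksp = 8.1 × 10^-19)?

Precipitation of each salt starts when its ion product equals its Ksp.
For Ag3AsO4: 6.6 × 10^-23 = (0.003)^3 × [AsO4^3-]  ⇒  [AsO4^3-] = 2.4 × 10^-15 M.
For Ca3(AsO4)2: 8.1 × 10^-19 = (0.0056)^3 × [AsO4^3-]^2  ⇒  [AsO4^3-] = 2.1 × 10^-6 M.
The salt with the lower threshold [AsO4^3-] precipitates first: Ag3AsO4.

Ag3AsO4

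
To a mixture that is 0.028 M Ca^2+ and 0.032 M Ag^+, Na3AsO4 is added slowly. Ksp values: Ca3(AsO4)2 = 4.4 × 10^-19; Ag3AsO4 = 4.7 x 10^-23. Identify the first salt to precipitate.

Ag3AsO4

Precipitation of each salt starts when its ion product equals its Ksp.
For Ca3(AsO4)2: 4.4 × 10^-19 = (0.028)^3 × [AsO4^3-]^2  ⇒  [AsO4^3-] = 1.4 x 10^-7 M.
For Ag3AsO4: 4.7 x 10^-23 = (0.032)^3 × [AsO4^3-]  ⇒  [AsO4^3-] = 1.4 × 10^-18 M.
The salt with the lower threshold [AsO4^3-] precipitates first: Ag3AsO4.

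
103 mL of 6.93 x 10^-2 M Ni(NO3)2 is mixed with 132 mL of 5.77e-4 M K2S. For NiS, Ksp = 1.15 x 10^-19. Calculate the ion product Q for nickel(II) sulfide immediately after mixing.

Total volume = 103 + 132 = 235 mL.
[Ni^2+] = 6.93 × 10^-2 × (103/235) = 3.037 × 10^-2 M
[S^2-] = 5.77 × 10^-4 × (132/235) = 3.241 × 10^-4 M
NiS(s) ⇌ Ni^2+ + S^2-, so Q = [Ni^2+][S^2-]
Q = (3.037 × 10^-2)(3.241 x 10^-4) = 9.84 × 10^-6
Q > Ksp, so NiS will precipitate.

Q = 9.84 x 10^-6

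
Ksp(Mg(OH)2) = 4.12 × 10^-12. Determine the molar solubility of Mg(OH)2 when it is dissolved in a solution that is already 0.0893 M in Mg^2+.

Mg(OH)2(s) ⇌ Mg^2+(aq) + 2 OH^-(aq)
Ksp = [Mg^2+][OH^-]^2
Let s be the molar solubility in this solution. [Mg^2+] = 0.0893 + s ≈ 0.0893, [OH^-] = 2s (common-ion effect: Mg^2+ is already 0.0893 M).
Ksp ≈ 0.0893 × (2s)^2
s = 3.40 x 10^-6 M
Check: s = 3.4 x 10^-6 ≪ 0.0893, so the approximation is valid.

s = 3.40 × 10^-6 M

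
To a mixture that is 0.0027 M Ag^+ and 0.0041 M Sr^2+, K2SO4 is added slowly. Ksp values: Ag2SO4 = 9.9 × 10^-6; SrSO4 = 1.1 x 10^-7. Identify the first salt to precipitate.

Each salt begins to precipitate when Q = Ksp, i.e. when [SO4^2-] reaches its threshold.
For Ag2SO4: 9.9 × 10^-6 = (0.0027)^2 × [SO4^2-]  ⇒  [SO4^2-] = 1.4 M.
For SrSO4: 1.1 x 10^-7 = 0.0041 × [SO4^2-]  ⇒  [SO4^2-] = 2.7 x 10^-5 M.
The salt with the lower threshold [SO4^2-] precipitates first: SrSO4.

SrSO4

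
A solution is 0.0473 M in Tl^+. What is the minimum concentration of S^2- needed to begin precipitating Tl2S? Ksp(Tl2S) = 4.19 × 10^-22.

[S^2-] ≈ 1.87e-19 M

Tl2S(s) <=> 2 Tl^+ + S^2-
Ksp = [Tl^+]^2[S^2-]
Precipitation begins when Q = Ksp. With [Tl^+] = 0.0473 M:
4.19 × 10^-22 = (0.0473)^2 × [S^2-]
[S^2-] = (4.19 × 10^-22 / 2.237 × 10^-3) = 1.87 × 10^-19 M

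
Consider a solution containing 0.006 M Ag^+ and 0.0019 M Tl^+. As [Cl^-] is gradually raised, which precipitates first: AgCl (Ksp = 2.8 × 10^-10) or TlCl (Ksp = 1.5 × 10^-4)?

Precipitation of each salt starts when its ion product equals its Ksp.
For AgCl: 2.8 × 10^-10 = 0.006 × [Cl^-]  ⇒  [Cl^-] = 4.7 × 10^-8 M.
For TlCl: 1.5 × 10^-4 = 0.0019 × [Cl^-]  ⇒  [Cl^-] = 7.9 × 10^-2 M.
The salt with the lower threshold [Cl^-] precipitates first: AgCl.

AgCl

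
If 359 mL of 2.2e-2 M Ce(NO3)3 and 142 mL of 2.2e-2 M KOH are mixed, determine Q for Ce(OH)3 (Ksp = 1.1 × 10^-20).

Q = 3.8 × 10^-9

Total volume = 359 + 142 = 501 mL.
[Ce^3+] = 2.2 × 10^-2 × (359/501) = 1.58 × 10^-2 M
[OH^-] = 2.2 × 10^-2 × (142/501) = 6.24 x 10^-3 M
Ce(OH)3(s) ⇌ Ce^3+ + 3 OH^-, so Q = [Ce^3+][OH^-]^3
Q = (1.58 × 10^-2)(6.24 × 10^-3)^3 = 3.8 x 10^-9
Q > Ksp, so Ce(OH)3 will precipitate.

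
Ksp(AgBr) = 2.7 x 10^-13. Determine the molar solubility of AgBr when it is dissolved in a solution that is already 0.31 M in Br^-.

AgBr(s) ⇌ Ag^+(aq) + Br^-(aq)
Ksp = [Ag^+][Br^-]
If s mol/L dissolves here, [Ag^+] = s, [Br^-] = 0.31 + s ≈ 0.31 (Ksp is small, so little additional dissolves).
Ksp ≈ s × 0.31
s = 8.7 × 10^-13 M
Check: s = 8.7 x 10^-13 ≪ 0.31, so the approximation is valid.

s ≈ 8.7 x 10^-13 M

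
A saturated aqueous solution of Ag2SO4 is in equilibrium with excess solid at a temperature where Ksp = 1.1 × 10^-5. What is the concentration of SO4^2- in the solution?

1.4 × 10^-2 M

Ag2SO4(s) <=> 2 Ag^+(aq) + SO4^2-(aq)
Ksp = [Ag^+]^2[SO4^2-]
With molar solubility s: [Ag^+] = 2s, [SO4^2-] = s.
So Ksp = (2s)^2 × s = 4s^3
s = (1.1 × 10^-5 / 4)^(1/3) = 1.40 × 10^-2 M
[SO4^2-] = s = 1.4 x 10^-2 M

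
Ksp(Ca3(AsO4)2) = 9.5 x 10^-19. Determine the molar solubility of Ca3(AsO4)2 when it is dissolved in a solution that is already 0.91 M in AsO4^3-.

s = 3.5 × 10^-7 M

Ca3(AsO4)2(s) ⇌ 3 Ca^2+ + 2 AsO4^3-
Ksp = [Ca^2+]^3[AsO4^3-]^2
Let s be the molar solubility in this solution. [Ca^2+] = 3s, [AsO4^3-] = 0.91 + 2s ≈ 0.91 (since the AsO4^3- already present dominates).
Ksp ≈ (3s)^3 × (0.91)^2
s = 3.5 × 10^-7 M
Check: 2s = 7.0 × 10^-7 ≪ 0.91, so the approximation is valid.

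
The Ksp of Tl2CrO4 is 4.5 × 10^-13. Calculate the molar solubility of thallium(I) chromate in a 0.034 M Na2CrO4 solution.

1.8 × 10^-6 M

Tl2CrO4(s) ⇌ 2 Tl^+(aq) + CrO4^2-(aq)
Ksp = [Tl^+]^2[CrO4^2-]
Let s = moles of Tl2CrO4 that dissolve per litre. [Tl^+] = 2s, [CrO4^2-] = 0.034 + s ≈ 0.034 (common-ion effect: CrO4^2- is already 0.034 M).
Ksp ≈ (2s)^2 × 0.034
s = 1.8 × 10^-6 M
Check: s = 1.8 x 10^-6 ≪ 0.034, so the approximation is valid.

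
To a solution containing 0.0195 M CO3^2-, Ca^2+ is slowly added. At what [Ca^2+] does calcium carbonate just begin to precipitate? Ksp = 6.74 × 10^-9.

[Ca^2+] = 3.46 × 10^-7 M

CaCO3(s) <=> Ca^2+ + CO3^2-
Ksp = [Ca^2+][CO3^2-]
Precipitation begins when Q = Ksp. With [CO3^2-] = 0.0195 M:
6.74 × 10^-9 = (0.0195) × [Ca^2+]
[Ca^2+] = (6.74 × 10^-9 / 1.95 x 10^-2) = 3.46 × 10^-7 M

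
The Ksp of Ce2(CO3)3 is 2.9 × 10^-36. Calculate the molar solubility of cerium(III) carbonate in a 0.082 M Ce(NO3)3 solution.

s ≈ 2.5 × 10^-12 M

Ce2(CO3)3(s) ⇌ 2 Ce^3+(aq) + 3 CO3^2-(aq)
Ksp = [Ce^3+]^2[CO3^2-]^3
Let s be the molar solubility in this solution. [Ce^3+] = 0.082 + 2s ≈ 0.082, [CO3^2-] = 3s (common-ion effect: Ce^3+ is already 0.082 M).
Ksp ≈ (0.082)^2 × (3s)^3
s = 2.5 × 10^-12 M
Check: 2s = 5.0 × 10^-12 ≪ 0.082, so the approximation is valid.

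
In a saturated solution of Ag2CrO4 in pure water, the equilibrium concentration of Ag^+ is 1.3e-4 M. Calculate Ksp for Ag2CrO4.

Ag2CrO4(s) ⇌ 2 Ag^+ + CrO4^2-
Stoichiometry gives [CrO4^2-] = (1/2)[Ag^+] = 6.50 × 10^-5 M.
Ksp = [Ag^+]^2[CrO4^2-]
Ksp = (1.3 x 10^-4)^2 × 6.50 x 10^-5 = 1.1 x 10^-12

Ksp = 1.1e-12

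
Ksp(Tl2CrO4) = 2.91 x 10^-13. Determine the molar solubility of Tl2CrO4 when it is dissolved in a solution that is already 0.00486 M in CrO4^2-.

s = 3.87 x 10^-6 M

Tl2CrO4(s) ⇌ 2 Tl^+(aq) + CrO4^2-(aq)
Ksp = [Tl^+]^2[CrO4^2-]
Let s be the molar solubility in this solution. [Tl^+] = 2s, [CrO4^2-] = 0.00486 + s ≈ 0.00486 (since the CrO4^2- already present dominates).
Ksp ≈ (2s)^2 × 0.00486
s = 3.87 × 10^-6 M
Check: s = 3.9 x 10^-6 ≪ 0.00486, so the approximation is valid.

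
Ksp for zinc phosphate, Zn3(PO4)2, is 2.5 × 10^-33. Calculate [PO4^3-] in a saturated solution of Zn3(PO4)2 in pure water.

Zn3(PO4)2(s) ⇌ 3 Zn^2+ + 2 PO4^3-
Ksp = [Zn^2+]^3[PO4^3-]^2
For each mole of Zn3(PO4)2 that dissolves: [Zn^2+] = 3s, [PO4^3-] = 2s.
Substituting: Ksp = (3s)^3(2s)^2 = 108s^5
Solving, s = (2.5 × 10^-33/108)^(1/5) = 1.18 × 10^-7 M
[PO4^3-] = 2s = 2.4 × 10^-7 M

[PO4^3-] ≈ 2.4e-7 M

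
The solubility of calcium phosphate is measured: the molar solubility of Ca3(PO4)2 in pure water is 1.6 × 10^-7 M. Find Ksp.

Ca3(PO4)2(s) ⇌ 3 Ca^2+ + 2 PO4^3-
Let s = molar solubility. Then [Ca^2+] = 3s and [PO4^3-] = 2s.
Ksp = [Ca^2+]^3[PO4^3-]^2
Substituting: Ksp = (3s)^3(2s)^2 = 108s^5
With s = 1.6 × 10^-7: Ksp = 1.1 × 10^-32

1.1 x 10^-32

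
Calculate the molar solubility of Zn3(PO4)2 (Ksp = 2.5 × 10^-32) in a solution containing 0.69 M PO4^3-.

s = 1.2e-11 M

Zn3(PO4)2(s) ⇌ 3 Zn^2+ + 2 PO4^3-
Ksp = [Zn^2+]^3[PO4^3-]^2
Let s = moles of Zn3(PO4)2 that dissolve per litre. [Zn^2+] = 3s, [PO4^3-] = 0.69 + 2s ≈ 0.69 (since the PO4^3- already present dominates).
Ksp ≈ (3s)^3 × (0.69)^2
s = 1.2 x 10^-11 M
Check: 2s = 2.5 × 10^-11 ≪ 0.69, so the approximation is valid.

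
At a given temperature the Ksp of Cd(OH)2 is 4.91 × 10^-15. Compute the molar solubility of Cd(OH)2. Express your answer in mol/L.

1.07 × 10^-5 M

Cd(OH)2(s) ⇌ Cd^2+ + 2 OH^-
Ksp = [Cd^2+][OH^-]^2
Let s = molar solubility. Then [Cd^2+] = s and [OH^-] = 2s.
Ksp = s(2s)^2 = 4s^3
Solving, s = (4.91 × 10^-15/4)^(1/3) = 1.07 × 10^-5 M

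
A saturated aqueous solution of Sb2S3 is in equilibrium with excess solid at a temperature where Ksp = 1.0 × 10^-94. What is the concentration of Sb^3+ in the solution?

[Sb^3+] = 1.2e-19 M

Sb2S3(s) ⇌ 2 Sb^3+ + 3 S^2-
Ksp = [Sb^3+]^2[S^2-]^3
For each mole of Sb2S3 that dissolves: [Sb^3+] = 2s, [S^2-] = 3s.
So Ksp = (2s)^2 × (3s)^3 = 108s^5
Solving, s = (1.0 × 10^-94/108)^(1/5) = 6.21 x 10^-20 M
[Sb^3+] = 2s = 1.2 × 10^-19 M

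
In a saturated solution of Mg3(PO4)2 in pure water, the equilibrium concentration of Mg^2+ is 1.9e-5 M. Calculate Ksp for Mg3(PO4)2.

Ksp ≈ 1.1 × 10^-24

Mg3(PO4)2(s) ⇌ 3 Mg^2+(aq) + 2 PO4^3-(aq)
Stoichiometry gives [PO4^3-] = (2/3)[Mg^2+] = 1.27 x 10^-5 M.
Ksp = [Mg^2+]^3[PO4^3-]^2
Ksp = (1.9 × 10^-5)^3 × (1.27 × 10^-5)^2 = 1.1 × 10^-24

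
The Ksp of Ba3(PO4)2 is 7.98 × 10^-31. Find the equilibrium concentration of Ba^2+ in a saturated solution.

[Ba^2+] = 1.12 × 10^-6 M

Ba3(PO4)2(s) <=> 3 Ba^2+ + 2 PO4^3-
Ksp = [Ba^2+]^3[PO4^3-]^2
Let s = molar solubility. Then [Ba^2+] = 3s and [PO4^3-] = 2s.
So Ksp = (3s)^3 × (2s)^2 = 108s^5
s = (7.98 × 10^-31 / 108)^(1/5) = 3.747 × 10^-7 M
[Ba^2+] = 3s = 1.12 × 10^-6 M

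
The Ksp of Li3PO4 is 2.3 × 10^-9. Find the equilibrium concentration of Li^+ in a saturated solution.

Li3PO4(s) <=> 3 Li^+ + PO4^3-
Ksp = [Li^+]^3[PO4^3-]
With molar solubility s: [Li^+] = 3s, [PO4^3-] = s.
So Ksp = (3s)^3 × s = 27s^4
s^4 = 2.3 × 10^-9 / 27, so s = 3.04 × 10^-3 M
[Li^+] = 3s = 9.1 × 10^-3 M

[Li^+] ≈ 9.1e-3 M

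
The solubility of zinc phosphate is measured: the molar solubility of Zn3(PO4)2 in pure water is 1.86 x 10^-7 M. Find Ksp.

Zn3(PO4)2(s) ⇌ 3 Zn^2+(aq) + 2 PO4^3-(aq)
With molar solubility s: [Zn^2+] = 3s, [PO4^3-] = 2s.
Ksp = [Zn^2+]^3[PO4^3-]^2
Ksp = (3s)^3(2s)^2 = 108s^5
With s = 1.86 × 10^-7: Ksp = 2.40 × 10^-32

Ksp = 2.40 × 10^-32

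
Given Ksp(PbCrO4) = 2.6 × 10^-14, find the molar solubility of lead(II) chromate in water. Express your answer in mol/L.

s ≈ 1.6e-7 M

PbCrO4(s) <=> Pb^2+ + CrO4^2-
Ksp = [Pb^2+][CrO4^2-]
With molar solubility s: [Pb^2+] = s, [CrO4^2-] = s.
Ksp = (s)(s) = s^2
s = √(2.6 × 10^-14) = 1.6 × 10^-7 M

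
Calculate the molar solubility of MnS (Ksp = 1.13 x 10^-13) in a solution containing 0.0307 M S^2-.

3.68 × 10^-12 M

MnS(s) ⇌ Mn^2+(aq) + S^2-(aq)
Ksp = [Mn^2+][S^2-]
If s mol/L dissolves here, [Mn^2+] = s, [S^2-] = 0.0307 + s ≈ 0.0307 (common-ion effect: S^2- is already 0.0307 M).
Ksp ≈ s × 0.0307
s = 3.68 × 10^-12 M
Check: s = 3.7 × 10^-12 ≪ 0.0307, so the approximation is valid.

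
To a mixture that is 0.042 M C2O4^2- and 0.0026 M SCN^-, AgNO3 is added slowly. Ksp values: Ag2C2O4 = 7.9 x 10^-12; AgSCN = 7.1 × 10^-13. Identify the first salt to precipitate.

Precipitation of each salt starts when its ion product equals its Ksp.
For Ag2C2O4: 7.9 x 10^-12 = 0.042 × [Ag^+]^2  ⇒  [Ag^+] = 1.4 x 10^-5 M.
For AgSCN: 7.1 × 10^-13 = 0.0026 × [Ag^+]  ⇒  [Ag^+] = 2.7 x 10^-10 M.
The salt with the lower threshold [Ag^+] precipitates first: AgSCN.

AgSCN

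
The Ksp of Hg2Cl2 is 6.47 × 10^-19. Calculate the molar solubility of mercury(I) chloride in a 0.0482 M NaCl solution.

Hg2Cl2(s) ⇌ Hg2^2+(aq) + 2 Cl^-(aq)
Ksp = [Hg2^2+][Cl^-]^2
Let s be the molar solubility in this solution. [Hg2^2+] = s, [Cl^-] = 0.0482 + 2s ≈ 0.0482 (since Cl^- from NaCl dominates).
Ksp ≈ s × (0.0482)^2
s = 2.78 x 10^-16 M
Check: 2s = 5.6 x 10^-16 ≪ 0.0482, so the approximation is valid.

2.78 x 10^-16 M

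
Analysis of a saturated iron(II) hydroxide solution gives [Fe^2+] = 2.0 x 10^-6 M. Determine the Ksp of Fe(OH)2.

Ksp = 3.2e-17

Fe(OH)2(s) <=> Fe^2+(aq) + 2 OH^-(aq)
Stoichiometry gives [OH^-] = (2/1)[Fe^2+] = 4.00 × 10^-6 M.
Ksp = [Fe^2+][OH^-]^2
Ksp = 2.0 × 10^-6 × (4.00 × 10^-6)^2 = 3.2 × 10^-17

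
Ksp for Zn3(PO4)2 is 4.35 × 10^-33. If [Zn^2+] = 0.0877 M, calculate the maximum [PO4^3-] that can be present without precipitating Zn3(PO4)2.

[PO4^3-] = 2.54 x 10^-15 M

Zn3(PO4)2(s) ⇌ 3 Zn^2+(aq) + 2 PO4^3-(aq)
Ksp = [Zn^2+]^3[PO4^3-]^2
Precipitation begins when Q = Ksp. With [Zn^2+] = 0.0877 M:
4.35 × 10^-33 = (0.0877)^3 × [PO4^3-]^2
[PO4^3-] = (4.35 × 10^-33 / 6.745 x 10^-4)^(1/2) = 2.54 × 10^-15 M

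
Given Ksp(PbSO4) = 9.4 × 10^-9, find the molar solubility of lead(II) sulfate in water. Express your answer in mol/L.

PbSO4(s) ⇌ Pb^2+ + SO4^2-
Ksp = [Pb^2+][SO4^2-]
Let s = molar solubility. Then [Pb^2+] = s and [SO4^2-] = s.
Ksp = (s)(s) = s^2
s = (9.4 × 10^-9)^(1/2) = 9.7 × 10^-5 M

s = 9.7 × 10^-5 M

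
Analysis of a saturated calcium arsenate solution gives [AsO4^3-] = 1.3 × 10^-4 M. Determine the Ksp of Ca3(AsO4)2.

Ca3(AsO4)2(s) ⇌ 3 Ca^2+ + 2 AsO4^3-
Stoichiometry gives [Ca^2+] = (3/2)[AsO4^3-] = 1.95 × 10^-4 M.
Ksp = [Ca^2+]^3[AsO4^3-]^2
Ksp = (1.95 x 10^-4)^3 × (1.3 × 10^-4)^2 = 1.3 × 10^-19

1.3 x 10^-19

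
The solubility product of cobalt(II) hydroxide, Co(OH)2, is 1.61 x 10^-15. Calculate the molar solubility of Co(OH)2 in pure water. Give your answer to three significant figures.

s = 7.38e-6 M

Co(OH)2(s) <=> Co^2+ + 2 OH^-
Ksp = [Co^2+][OH^-]^2
Let s = molar solubility. Then [Co^2+] = s and [OH^-] = 2s.
So Ksp = s × (2s)^2 = 4s^3
s^3 = 1.61 x 10^-15 / 4, so s = 7.38 × 10^-6 M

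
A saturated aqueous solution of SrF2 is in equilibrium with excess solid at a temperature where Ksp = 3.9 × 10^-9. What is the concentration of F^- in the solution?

SrF2(s) <=> Sr^2+ + 2 F^-
Ksp = [Sr^2+][F^-]^2
For each mole of SrF2 that dissolves: [Sr^2+] = s, [F^-] = 2s.
Ksp = s(2s)^2 = 4s^3
Solving, s = (3.9 × 10^-9/4)^(1/3) = 9.92 x 10^-4 M
[F^-] = 2s = 2.0 × 10^-3 M

[F^-] ≈ 2.0 × 10^-3 M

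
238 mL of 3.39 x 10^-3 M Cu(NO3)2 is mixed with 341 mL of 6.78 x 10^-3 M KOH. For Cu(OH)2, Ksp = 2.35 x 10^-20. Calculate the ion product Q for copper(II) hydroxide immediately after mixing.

Total volume = 238 + 341 = 579 mL.
[Cu^2+] = 3.39 x 10^-3 × (238/579) = 1.393 × 10^-3 M
[OH^-] = 6.78 × 10^-3 × (341/579) = 3.993 x 10^-3 M
Cu(OH)2(s) ⇌ Cu^2+ + 2 OH^-, so Q = [Cu^2+][OH^-]^2
Q = (1.393 × 10^-3)(3.993 × 10^-3)^2 = 2.22 × 10^-8
Q > Ksp, so Cu(OH)2 will precipitate.

2.22 × 10^-8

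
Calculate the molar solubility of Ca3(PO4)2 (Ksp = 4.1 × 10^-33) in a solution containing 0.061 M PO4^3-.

s ≈ 3.4 × 10^-11 M

Ca3(PO4)2(s) ⇌ 3 Ca^2+ + 2 PO4^3-
Ksp = [Ca^2+]^3[PO4^3-]^2
Let s be the molar solubility in this solution. [Ca^2+] = 3s, [PO4^3-] = 0.061 + 2s ≈ 0.061 (since the PO4^3- already present dominates).
Ksp ≈ (3s)^3 × (0.061)^2
s = 3.4 × 10^-11 M
Check: 2s = 6.9 × 10^-11 ≪ 0.061, so the approximation is valid.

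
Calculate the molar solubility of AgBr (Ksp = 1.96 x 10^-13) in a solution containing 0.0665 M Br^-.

s ≈ 2.95 x 10^-12 M

AgBr(s) <=> Ag^+ + Br^-
Ksp = [Ag^+][Br^-]
Let s = moles of AgBr that dissolve per litre. [Ag^+] = s, [Br^-] = 0.0665 + s ≈ 0.0665 (common-ion effect: Br^- is already 0.0665 M).
Ksp ≈ s × 0.0665
s = 2.95 x 10^-12 M
Check: s = 2.9 x 10^-12 ≪ 0.0665, so the approximation is valid.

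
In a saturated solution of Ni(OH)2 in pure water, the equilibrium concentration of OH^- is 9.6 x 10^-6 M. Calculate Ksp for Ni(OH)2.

Ni(OH)2(s) ⇌ Ni^2+(aq) + 2 OH^-(aq)
Stoichiometry gives [Ni^2+] = (1/2)[OH^-] = 4.80 × 10^-6 M.
Ksp = [Ni^2+][OH^-]^2
Ksp = 4.80 x 10^-6 × (9.6 × 10^-6)^2 = 4.4 x 10^-16

4.4 × 10^-16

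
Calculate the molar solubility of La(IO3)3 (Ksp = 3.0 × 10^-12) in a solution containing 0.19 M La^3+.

La(IO3)3(s) ⇌ La^3+ + 3 IO3^-
Ksp = [La^3+][IO3^-]^3
Let s = moles of La(IO3)3 that dissolve per litre. [La^3+] = 0.19 + s ≈ 0.19, [IO3^-] = 3s (since the La^3+ already present dominates).
Ksp ≈ 0.19 × (3s)^3
s = 8.4 x 10^-5 M
Check: s = 8.4 × 10^-5 ≪ 0.19, so the approximation is valid.

s ≈ 8.4 x 10^-5 M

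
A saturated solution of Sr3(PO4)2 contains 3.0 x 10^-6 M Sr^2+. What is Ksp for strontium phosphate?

Ksp = 1.1 × 10^-28

Sr3(PO4)2(s) ⇌ 3 Sr^2+ + 2 PO4^3-
Stoichiometry gives [PO4^3-] = (2/3)[Sr^2+] = 2.00 × 10^-6 M.
Ksp = [Sr^2+]^3[PO4^3-]^2
Ksp = (3.0 × 10^-6)^3 × (2.00 × 10^-6)^2 = 1.1 × 10^-28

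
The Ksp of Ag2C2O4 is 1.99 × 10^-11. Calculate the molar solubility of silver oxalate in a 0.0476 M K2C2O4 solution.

s = 1.02e-5 M

Ag2C2O4(s) <=> 2 Ag^+(aq) + C2O4^2-(aq)
Ksp = [Ag^+]^2[C2O4^2-]
Let s be the molar solubility in this solution. [Ag^+] = 2s, [C2O4^2-] = 0.0476 + s ≈ 0.0476 (Ksp is small, so little additional dissolves).
Ksp ≈ (2s)^2 × 0.0476
s = 1.02 × 10^-5 M
Check: s = 1.0 × 10^-5 ≪ 0.0476, so the approximation is valid.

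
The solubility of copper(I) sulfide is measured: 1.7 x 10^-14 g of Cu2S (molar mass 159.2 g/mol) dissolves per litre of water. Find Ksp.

Molar solubility s = (1.7 x 10^-14 g/L) / (159.2 g/mol) = 1.07 × 10^-16 M.
Cu2S(s) <=> 2 Cu^+ + S^2-
Let s = molar solubility. Then [Cu^+] = 2s and [S^2-] = s.
Ksp = [Cu^+]^2[S^2-]
Substituting: Ksp = (2s)^2s = 4s^3
With s = 1.07 × 10^-16: Ksp = 4.9 x 10^-48

Ksp = 4.9 × 10^-48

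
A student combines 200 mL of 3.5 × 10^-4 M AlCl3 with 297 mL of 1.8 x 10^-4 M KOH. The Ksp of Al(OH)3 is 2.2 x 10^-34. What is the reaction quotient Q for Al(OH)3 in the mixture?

Total volume = 200 + 297 = 497 mL.
[Al^3+] = 3.5 x 10^-4 × (200/497) = 1.41 × 10^-4 M
[OH^-] = 1.8 x 10^-4 × (297/497) = 1.08 x 10^-4 M
Al(OH)3(s) <=> Al^3+(aq) + 3 OH^-(aq), so Q = [Al^3+][OH^-]^3
Q = (1.41 x 10^-4)(1.08 x 10^-4)^3 = 1.8 × 10^-16
Q > Ksp, so Al(OH)3 will precipitate.

Q ≈ 1.8e-16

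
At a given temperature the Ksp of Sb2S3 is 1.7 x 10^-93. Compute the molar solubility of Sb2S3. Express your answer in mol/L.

Sb2S3(s) <=> 2 Sb^3+(aq) + 3 S^2-(aq)
Ksp = [Sb^3+]^2[S^2-]^3
If s mol/L of Sb2S3 dissolves, [Sb^3+] = 2s and [S^2-] = 3s.
Ksp = (2s)^2(3s)^3 = 108s^5
Solving, s = (1.7 x 10^-93/108)^(1/5) = 1.1 x 10^-19 M

s ≈ 1.1 x 10^-19 M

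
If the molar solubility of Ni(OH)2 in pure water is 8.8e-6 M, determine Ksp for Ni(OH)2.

Ni(OH)2(s) <=> Ni^2+(aq) + 2 OH^-(aq)
If s mol/L of Ni(OH)2 dissolves, [Ni^2+] = s and [OH^-] = 2s.
Ksp = [Ni^2+][OH^-]^2
Substituting: Ksp = s(2s)^2 = 4s^3
Ksp = 4 × (8.8 x 10^-6)^3 = 2.7 × 10^-15

2.7e-15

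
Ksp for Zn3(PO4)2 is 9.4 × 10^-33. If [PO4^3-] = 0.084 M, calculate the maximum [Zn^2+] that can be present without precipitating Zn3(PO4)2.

1.1e-10 M

Zn3(PO4)2(s) ⇌ 3 Zn^2+(aq) + 2 PO4^3-(aq)
Ksp = [Zn^2+]^3[PO4^3-]^2
Precipitation begins when Q = Ksp. With [PO4^3-] = 0.084 M:
9.4 × 10^-33 = (0.084)^2 × [Zn^2+]^3
[Zn^2+] = (9.4 × 10^-33 / 7.06 x 10^-3)^(1/3) = 1.1 × 10^-10 M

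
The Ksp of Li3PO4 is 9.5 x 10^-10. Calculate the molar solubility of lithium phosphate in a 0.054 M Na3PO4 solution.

s ≈ 8.7e-4 M

Li3PO4(s) ⇌ 3 Li^+(aq) + PO4^3-(aq)
Ksp = [Li^+]^3[PO4^3-]
Let s = moles of Li3PO4 that dissolve per litre. [Li^+] = 3s, [PO4^3-] = 0.054 + s ≈ 0.054 (common-ion effect: PO4^3- is already 0.054 M).
Ksp ≈ (3s)^3 × 0.054
s = 8.7 x 10^-4 M
Check: s = 8.7 × 10^-4 ≪ 0.054, so the approximation is valid.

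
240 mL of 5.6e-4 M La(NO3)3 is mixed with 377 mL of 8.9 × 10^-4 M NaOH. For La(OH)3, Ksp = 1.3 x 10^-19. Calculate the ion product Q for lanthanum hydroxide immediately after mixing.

Total volume = 240 + 377 = 617 mL.
[La^3+] = 5.6 × 10^-4 × (240/617) = 2.18 x 10^-4 M
[OH^-] = 8.9 × 10^-4 × (377/617) = 5.44 × 10^-4 M
La(OH)3(s) ⇌ La^3+(aq) + 3 OH^-(aq), so Q = [La^3+][OH^-]^3
Q = (2.18 × 10^-4)(5.44 × 10^-4)^3 = 3.5 x 10^-14
Q > Ksp, so La(OH)3 will precipitate.

Q = 3.5e-14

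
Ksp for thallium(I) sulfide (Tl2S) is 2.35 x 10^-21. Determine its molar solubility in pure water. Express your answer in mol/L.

s = 8.38 x 10^-8 M

Tl2S(s) ⇌ 2 Tl^+(aq) + S^2-(aq)
Ksp = [Tl^+]^2[S^2-]
If s mol/L of Tl2S dissolves, [Tl^+] = 2s and [S^2-] = s.
Substituting: Ksp = (2s)^2s = 4s^3
s^3 = 2.35 x 10^-21 / 4, so s = 8.38 x 10^-8 M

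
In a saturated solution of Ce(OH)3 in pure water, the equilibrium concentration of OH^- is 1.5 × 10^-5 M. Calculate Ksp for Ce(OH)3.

Ce(OH)3(s) <=> Ce^3+ + 3 OH^-
Stoichiometry gives [Ce^3+] = (1/3)[OH^-] = 5.00 × 10^-6 M.
Ksp = [Ce^3+][OH^-]^3
Ksp = 5.00 × 10^-6 × (1.5 × 10^-5)^3 = 1.7 × 10^-20

Ksp ≈ 1.7e-20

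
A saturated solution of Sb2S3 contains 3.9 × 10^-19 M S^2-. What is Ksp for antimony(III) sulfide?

Sb2S3(s) <=> 2 Sb^3+(aq) + 3 S^2-(aq)
Stoichiometry gives [Sb^3+] = (2/3)[S^2-] = 2.60 × 10^-19 M.
Ksp = [Sb^3+]^2[S^2-]^3
Ksp = (2.60 × 10^-19)^2 × (3.9 x 10^-19)^3 = 4.0 x 10^-93

Ksp ≈ 4.0 × 10^-93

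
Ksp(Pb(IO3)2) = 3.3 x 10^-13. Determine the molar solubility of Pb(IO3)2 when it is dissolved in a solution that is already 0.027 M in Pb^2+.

Pb(IO3)2(s) <=> Pb^2+ + 2 IO3^-
Ksp = [Pb^2+][IO3^-]^2
If s mol/L dissolves here, [Pb^2+] = 0.027 + s ≈ 0.027, [IO3^-] = 2s (common-ion effect: Pb^2+ is already 0.027 M).
Ksp ≈ 0.027 × (2s)^2
s = 1.7 × 10^-6 M
Check: s = 1.7 × 10^-6 ≪ 0.027, so the approximation is valid.

s = 1.7 x 10^-6 M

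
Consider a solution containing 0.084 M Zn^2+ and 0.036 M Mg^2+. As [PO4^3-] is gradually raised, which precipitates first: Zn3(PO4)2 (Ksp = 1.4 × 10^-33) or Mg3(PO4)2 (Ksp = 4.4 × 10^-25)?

Precipitation of each salt starts when its ion product equals its Ksp.
For Zn3(PO4)2: 1.4 × 10^-33 = (0.084)^3 × [PO4^3-]^2  ⇒  [PO4^3-] = 1.5 x 10^-15 M.
For Mg3(PO4)2: 4.4 × 10^-25 = (0.036)^3 × [PO4^3-]^2  ⇒  [PO4^3-] = 9.7 x 10^-11 M.
The salt with the lower threshold [PO4^3-] precipitates first: Zn3(PO4)2.

Zn3(PO4)2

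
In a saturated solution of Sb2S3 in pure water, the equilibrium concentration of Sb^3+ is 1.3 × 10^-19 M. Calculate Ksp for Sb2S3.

Sb2S3(s) <=> 2 Sb^3+(aq) + 3 S^2-(aq)
Stoichiometry gives [S^2-] = (3/2)[Sb^3+] = 1.95 x 10^-19 M.
Ksp = [Sb^3+]^2[S^2-]^3
Ksp = (1.3 × 10^-19)^2 × (1.95 x 10^-19)^3 = 1.3 × 10^-94

1.3e-94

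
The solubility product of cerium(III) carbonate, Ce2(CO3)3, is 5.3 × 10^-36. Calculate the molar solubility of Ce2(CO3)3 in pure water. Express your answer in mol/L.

Ce2(CO3)3(s) ⇌ 2 Ce^3+ + 3 CO3^2-
Ksp = [Ce^3+]^2[CO3^2-]^3
With molar solubility s: [Ce^3+] = 2s, [CO3^2-] = 3s.
Ksp = (2s)^2(3s)^3 = 108s^5
s^5 = 5.3 × 10^-36 / 108, so s = 3.5 × 10^-8 M

s ≈ 3.5e-8 M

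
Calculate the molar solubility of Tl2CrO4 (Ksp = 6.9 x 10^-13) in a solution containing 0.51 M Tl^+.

Tl2CrO4(s) <=> 2 Tl^+(aq) + CrO4^2-(aq)
Ksp = [Tl^+]^2[CrO4^2-]
Let s = moles of Tl2CrO4 that dissolve per litre. [Tl^+] = 0.51 + 2s ≈ 0.51, [CrO4^2-] = s (since the Tl^+ already present dominates).
Ksp ≈ (0.51)^2 × s
s = 2.7 x 10^-12 M
Check: 2s = 5.3 × 10^-12 ≪ 0.51, so the approximation is valid.

s = 2.7 x 10^-12 M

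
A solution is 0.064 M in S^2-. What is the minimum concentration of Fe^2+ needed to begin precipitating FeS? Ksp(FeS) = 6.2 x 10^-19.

[Fe^2+] ≈ 9.7e-18 M

FeS(s) ⇌ Fe^2+ + S^2-
Ksp = [Fe^2+][S^2-]
Precipitation begins when Q = Ksp. With [S^2-] = 0.064 M:
6.2 x 10^-19 = (0.064) × [Fe^2+]
[Fe^2+] = (6.2 x 10^-19 / 6.4 × 10^-2) = 9.7 × 10^-18 M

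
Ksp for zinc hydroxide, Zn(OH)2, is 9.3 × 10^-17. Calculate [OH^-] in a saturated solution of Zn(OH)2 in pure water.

Zn(OH)2(s) <=> Zn^2+ + 2 OH^-
Ksp = [Zn^2+][OH^-]^2
With molar solubility s: [Zn^2+] = s, [OH^-] = 2s.
Substituting: Ksp = s(2s)^2 = 4s^3
s = (9.3 × 10^-17 / 4)^(1/3) = 2.85 × 10^-6 M
[OH^-] = 2s = 5.7 × 10^-6 M

[OH^-] = 5.7e-6 M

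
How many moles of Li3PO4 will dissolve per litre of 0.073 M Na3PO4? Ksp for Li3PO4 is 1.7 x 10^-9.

Li3PO4(s) <=> 3 Li^+ + PO4^3-
Ksp = [Li^+]^3[PO4^3-]
Let s = moles of Li3PO4 that dissolve per litre. [Li^+] = 3s, [PO4^3-] = 0.073 + s ≈ 0.073 (since PO4^3- from Na3PO4 dominates).
Ksp ≈ (3s)^3 × 0.073
s = 9.5 × 10^-4 M
Check: s = 9.5 × 10^-4 ≪ 0.073, so the approximation is valid.

9.5 × 10^-4 M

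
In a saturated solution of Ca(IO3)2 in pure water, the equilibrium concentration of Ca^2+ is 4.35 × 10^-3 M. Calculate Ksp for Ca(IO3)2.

Ca(IO3)2(s) ⇌ Ca^2+ + 2 IO3^-
Stoichiometry gives [IO3^-] = (2/1)[Ca^2+] = 8.700 × 10^-3 M.
Ksp = [Ca^2+][IO3^-]^2
Ksp = 4.35 × 10^-3 × (8.700 x 10^-3)^2 = 3.29 x 10^-7

Ksp = 3.29 x 10^-7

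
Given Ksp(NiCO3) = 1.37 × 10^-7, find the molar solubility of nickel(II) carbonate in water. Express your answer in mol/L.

s = 3.70 × 10^-4 M

NiCO3(s) ⇌ Ni^2+ + CO3^2-
Ksp = [Ni^2+][CO3^2-]
For each mole of NiCO3 that dissolves: [Ni^2+] = s, [CO3^2-] = s.
Ksp = (s)(s) = s^2
s = √(1.37 × 10^-7) = 3.70 x 10^-4 M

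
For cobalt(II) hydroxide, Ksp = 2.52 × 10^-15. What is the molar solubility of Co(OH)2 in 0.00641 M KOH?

Co(OH)2(s) ⇌ Co^2+(aq) + 2 OH^-(aq)
Ksp = [Co^2+][OH^-]^2
Let s be the molar solubility in this solution. [Co^2+] = s, [OH^-] = 0.00641 + 2s ≈ 0.00641 (common-ion effect: OH^- is already 0.00641 M).
Ksp ≈ s × (0.00641)^2
s = 6.13 × 10^-11 M
Check: 2s = 1.2 × 10^-10 ≪ 0.00641, so the approximation is valid.

s = 6.13 x 10^-11 M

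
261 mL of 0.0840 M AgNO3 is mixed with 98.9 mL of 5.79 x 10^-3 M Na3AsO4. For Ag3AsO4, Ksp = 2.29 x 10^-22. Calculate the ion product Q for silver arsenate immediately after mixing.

Total volume = 261 + 98.9 = 359.9 mL.
[Ag^+] = 8.40 × 10^-2 × (261/359.9) = 6.092 × 10^-2 M
[AsO4^3-] = 5.79 x 10^-3 × (98.9/359.9) = 1.591 x 10^-3 M
Ag3AsO4(s) ⇌ 3 Ag^+ + AsO4^3-, so Q = [Ag^+]^3[AsO4^3-]
Q = (6.092 × 10^-2)^3(1.591 x 10^-3) = 3.60 × 10^-7
Q > Ksp, so Ag3AsO4 will precipitate.

3.60e-7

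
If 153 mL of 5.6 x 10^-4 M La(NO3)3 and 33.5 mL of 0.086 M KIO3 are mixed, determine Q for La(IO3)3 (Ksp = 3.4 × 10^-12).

Q = 1.7 × 10^-9

Total volume = 153 + 33.5 = 186.5 mL.
[La^3+] = 5.6 × 10^-4 × (153/186.5) = 4.59 x 10^-4 M
[IO3^-] = 8.6 × 10^-2 × (33.5/186.5) = 1.54 × 10^-2 M
La(IO3)3(s) <=> La^3+ + 3 IO3^-, so Q = [La^3+][IO3^-]^3
Q = (4.59 × 10^-4)(1.54 × 10^-2)^3 = 1.7 x 10^-9
Q > Ksp, so La(IO3)3 will precipitate.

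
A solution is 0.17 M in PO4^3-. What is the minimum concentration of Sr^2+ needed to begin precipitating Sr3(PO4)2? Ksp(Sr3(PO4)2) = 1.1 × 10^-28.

Sr3(PO4)2(s) <=> 3 Sr^2+ + 2 PO4^3-
Ksp = [Sr^2+]^3[PO4^3-]^2
Precipitation begins when Q = Ksp. With [PO4^3-] = 0.17 M:
1.1 × 10^-28 = (0.17)^2 × [Sr^2+]^3
[Sr^2+] = (1.1 × 10^-28 / 2.89 x 10^-2)^(1/3) = 1.6 × 10^-9 M

1.6 × 10^-9 M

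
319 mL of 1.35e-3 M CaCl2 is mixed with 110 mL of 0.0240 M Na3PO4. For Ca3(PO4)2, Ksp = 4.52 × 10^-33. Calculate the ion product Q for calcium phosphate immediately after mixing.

Q = 3.83e-14

Total volume = 319 + 110 = 429 mL.
[Ca^2+] = 1.35 × 10^-3 × (319/429) = 1.004 x 10^-3 M
[PO4^3-] = 2.40 × 10^-2 × (110/429) = 6.154 × 10^-3 M
Ca3(PO4)2(s) ⇌ 3 Ca^2+ + 2 PO4^3-, so Q = [Ca^2+]^3[PO4^3-]^2
Q = (1.004 x 10^-3)^3(6.154 × 10^-3)^2 = 3.83 × 10^-14
Q > Ksp, so Ca3(PO4)2 will precipitate.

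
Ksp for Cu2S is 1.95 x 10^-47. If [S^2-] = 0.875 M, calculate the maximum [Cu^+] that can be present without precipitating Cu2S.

Cu2S(s) ⇌ 2 Cu^+ + S^2-
Ksp = [Cu^+]^2[S^2-]
Precipitation begins when Q = Ksp. With [S^2-] = 0.875 M:
1.95 x 10^-47 = (0.875) × [Cu^+]^2
[Cu^+] = (1.95 x 10^-47 / 8.75 x 10^-1)^(1/2) = 4.72 × 10^-24 M

[Cu^+] = 4.72 x 10^-24 M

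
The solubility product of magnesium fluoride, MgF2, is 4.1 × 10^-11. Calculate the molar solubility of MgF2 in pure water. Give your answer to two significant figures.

MgF2(s) ⇌ Mg^2+ + 2 F^-
Ksp = [Mg^2+][F^-]^2
Let s = molar solubility. Then [Mg^2+] = s and [F^-] = 2s.
Ksp = s(2s)^2 = 4s^3
s^3 = 4.1 × 10^-11 / 4, so s = 2.2 × 10^-4 M

s = 2.2 x 10^-4 M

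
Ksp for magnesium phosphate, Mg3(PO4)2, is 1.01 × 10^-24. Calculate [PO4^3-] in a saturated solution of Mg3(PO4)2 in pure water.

Mg3(PO4)2(s) ⇌ 3 Mg^2+(aq) + 2 PO4^3-(aq)
Ksp = [Mg^2+]^3[PO4^3-]^2
With molar solubility s: [Mg^2+] = 3s, [PO4^3-] = 2s.
So Ksp = (3s)^3 × (2s)^2 = 108s^5
s^5 = 1.01 × 10^-24 / 108, so s = 6.226 × 10^-6 M
[PO4^3-] = 2s = 1.25 x 10^-5 M

[PO4^3-] ≈ 1.25 x 10^-5 M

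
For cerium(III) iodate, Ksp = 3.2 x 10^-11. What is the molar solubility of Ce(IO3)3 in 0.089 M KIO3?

s ≈ 4.5 × 10^-8 M

Ce(IO3)3(s) ⇌ Ce^3+ + 3 IO3^-
Ksp = [Ce^3+][IO3^-]^3
Let s be the molar solubility in this solution. [Ce^3+] = s, [IO3^-] = 0.089 + 3s ≈ 0.089 (Ksp is small, so little additional dissolves).
Ksp ≈ s × (0.089)^3
s = 4.5 × 10^-8 M
Check: 3s = 1.4 × 10^-7 ≪ 0.089, so the approximation is valid.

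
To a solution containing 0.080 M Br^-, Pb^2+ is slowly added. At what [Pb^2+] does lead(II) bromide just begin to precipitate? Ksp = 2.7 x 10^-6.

[Pb^2+] = 4.2 x 10^-4 M

PbBr2(s) ⇌ Pb^2+(aq) + 2 Br^-(aq)
Ksp = [Pb^2+][Br^-]^2
Precipitation begins when Q = Ksp. With [Br^-] = 0.080 M:
2.7 x 10^-6 = (0.080)^2 × [Pb^2+]
[Pb^2+] = (2.7 x 10^-6 / 6.40 × 10^-3) = 4.2 × 10^-4 M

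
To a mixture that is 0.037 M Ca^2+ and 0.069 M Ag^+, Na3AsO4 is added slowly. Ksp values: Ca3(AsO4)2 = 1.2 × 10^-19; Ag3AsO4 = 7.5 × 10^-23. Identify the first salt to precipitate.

Ag3AsO4

Each salt begins to precipitate when Q = Ksp, i.e. when [AsO4^3-] reaches its threshold.
For Ca3(AsO4)2: 1.2 × 10^-19 = (0.037)^3 × [AsO4^3-]^2  ⇒  [AsO4^3-] = 4.9 × 10^-8 M.
For Ag3AsO4: 7.5 × 10^-23 = (0.069)^3 × [AsO4^3-]  ⇒  [AsO4^3-] = 2.3 × 10^-19 M.
The salt with the lower threshold [AsO4^3-] precipitates first: Ag3AsO4.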